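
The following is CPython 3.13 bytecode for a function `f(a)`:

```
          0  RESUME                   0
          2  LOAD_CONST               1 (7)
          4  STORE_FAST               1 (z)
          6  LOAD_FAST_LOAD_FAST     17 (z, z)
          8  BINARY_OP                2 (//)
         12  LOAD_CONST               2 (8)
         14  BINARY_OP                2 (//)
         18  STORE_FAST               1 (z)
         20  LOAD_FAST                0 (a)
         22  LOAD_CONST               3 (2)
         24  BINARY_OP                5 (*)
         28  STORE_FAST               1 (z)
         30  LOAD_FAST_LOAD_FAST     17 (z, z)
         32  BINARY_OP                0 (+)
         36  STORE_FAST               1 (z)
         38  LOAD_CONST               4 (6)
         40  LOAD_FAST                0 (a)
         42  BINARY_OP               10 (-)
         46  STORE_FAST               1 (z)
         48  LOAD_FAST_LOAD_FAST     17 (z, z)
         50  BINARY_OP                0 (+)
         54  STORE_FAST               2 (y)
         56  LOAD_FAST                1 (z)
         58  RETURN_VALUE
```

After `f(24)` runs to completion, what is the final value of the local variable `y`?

-36

LOAD_CONST → push 7. Stack: [7]
STORE_FAST z → z=7. Stack: []
LOAD_FAST_LOAD_FAST z,z → push 7,7. Stack: [7, 7]
BINARY_OP // → 7 // 7 = 1. Stack: [1]
LOAD_CONST → push 8. Stack: [1, 8]
BINARY_OP // → 1 // 8 = 0. Stack: [0]
STORE_FAST z → z=0. Stack: []
LOAD_FAST a → push 24. Stack: [24]
LOAD_CONST → push 2. Stack: [24, 2]
BINARY_OP * → 24 * 2 = 48. Stack: [48]
STORE_FAST z → z=48. Stack: []
LOAD_FAST_LOAD_FAST z,z → push 48,48. Stack: [48, 48]
BINARY_OP + → 48 + 48 = 96. Stack: [96]
STORE_FAST z → z=96. Stack: []
LOAD_CONST → push 6. Stack: [6]
LOAD_FAST a → push 24. Stack: [6, 24]
BINARY_OP - → 6 - 24 = -18. Stack: [-18]
STORE_FAST z → z=-18. Stack: []
LOAD_FAST_LOAD_FAST z,z → push -18,-18. Stack: [-18, -18]
BINARY_OP + → -18 + -18 = -36. Stack: [-36]
STORE_FAST y → y=-36. Stack: []
LOAD_FAST z → push -18. Stack: [-18]
RETURN_VALUE → return -18.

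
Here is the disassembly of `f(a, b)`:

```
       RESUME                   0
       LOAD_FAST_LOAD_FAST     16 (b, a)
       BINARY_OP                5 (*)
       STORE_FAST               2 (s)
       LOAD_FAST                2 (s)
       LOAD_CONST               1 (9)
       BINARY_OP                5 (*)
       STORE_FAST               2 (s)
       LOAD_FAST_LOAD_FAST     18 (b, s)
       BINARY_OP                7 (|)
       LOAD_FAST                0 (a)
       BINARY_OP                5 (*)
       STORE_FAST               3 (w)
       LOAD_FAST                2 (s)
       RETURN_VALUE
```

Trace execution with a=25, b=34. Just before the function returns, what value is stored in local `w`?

LOAD_FAST_LOAD_FAST b,a → push 34,25. Stack: [34, 25]
BINARY_OP * → 34 * 25 = 850. Stack: [850]
STORE_FAST s → s=850. Stack: []
LOAD_FAST s → push 850. Stack: [850]
LOAD_CONST → push 9. Stack: [850, 9]
BINARY_OP * → 850 * 9 = 7650. Stack: [7650]
STORE_FAST s → s=7650. Stack: []
LOAD_FAST_LOAD_FAST b,s → push 34,7650. Stack: [34, 7650]
BINARY_OP | → 34 | 7650 = 7650. Stack: [7650]
LOAD_FAST a → push 25. Stack: [7650, 25]
BINARY_OP * → 7650 * 25 = 191250. Stack: [191250]
STORE_FAST w → w=191250. Stack: []
LOAD_FAST s → push 7650. Stack: [7650]
RETURN_VALUE → return 7650.

191250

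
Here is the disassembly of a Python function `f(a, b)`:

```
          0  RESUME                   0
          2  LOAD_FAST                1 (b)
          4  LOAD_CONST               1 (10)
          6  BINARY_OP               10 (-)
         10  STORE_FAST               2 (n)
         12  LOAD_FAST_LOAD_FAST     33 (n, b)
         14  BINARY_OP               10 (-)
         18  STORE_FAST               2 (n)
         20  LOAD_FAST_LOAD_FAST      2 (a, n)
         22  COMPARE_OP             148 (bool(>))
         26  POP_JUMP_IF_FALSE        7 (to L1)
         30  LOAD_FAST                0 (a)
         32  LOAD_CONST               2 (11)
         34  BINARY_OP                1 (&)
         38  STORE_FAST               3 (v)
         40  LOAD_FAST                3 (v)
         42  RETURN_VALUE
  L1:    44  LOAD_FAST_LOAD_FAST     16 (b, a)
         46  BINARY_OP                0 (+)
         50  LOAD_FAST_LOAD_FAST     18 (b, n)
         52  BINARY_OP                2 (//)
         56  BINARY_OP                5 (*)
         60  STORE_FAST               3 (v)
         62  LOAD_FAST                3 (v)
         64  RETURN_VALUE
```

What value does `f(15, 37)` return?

LOAD_FAST b → push 37. Stack: [37]
LOAD_CONST → push 10. Stack: [37, 10]
BINARY_OP - → 37 - 10 = 27. Stack: [27]
STORE_FAST n → n=27. Stack: []
LOAD_FAST_LOAD_FAST n,b → push 27,37. Stack: [27, 37]
BINARY_OP - → 27 - 37 = -10. Stack: [-10]
STORE_FAST n → n=-10. Stack: []
LOAD_FAST_LOAD_FAST a,n → push 15,-10. Stack: [15, -10]
COMPARE_OP bool(>) → 15 vs -10 = True. Stack: [True]
POP_JUMP_IF_FALSE → pop True; no jump. Stack: []
LOAD_FAST a → push 15. Stack: [15]
LOAD_CONST → push 11. Stack: [15, 11]
BINARY_OP & → 15 & 11 = 11. Stack: [11]
STORE_FAST v → v=11. Stack: []
LOAD_FAST v → push 11. Stack: [11]
RETURN_VALUE → return 11.

11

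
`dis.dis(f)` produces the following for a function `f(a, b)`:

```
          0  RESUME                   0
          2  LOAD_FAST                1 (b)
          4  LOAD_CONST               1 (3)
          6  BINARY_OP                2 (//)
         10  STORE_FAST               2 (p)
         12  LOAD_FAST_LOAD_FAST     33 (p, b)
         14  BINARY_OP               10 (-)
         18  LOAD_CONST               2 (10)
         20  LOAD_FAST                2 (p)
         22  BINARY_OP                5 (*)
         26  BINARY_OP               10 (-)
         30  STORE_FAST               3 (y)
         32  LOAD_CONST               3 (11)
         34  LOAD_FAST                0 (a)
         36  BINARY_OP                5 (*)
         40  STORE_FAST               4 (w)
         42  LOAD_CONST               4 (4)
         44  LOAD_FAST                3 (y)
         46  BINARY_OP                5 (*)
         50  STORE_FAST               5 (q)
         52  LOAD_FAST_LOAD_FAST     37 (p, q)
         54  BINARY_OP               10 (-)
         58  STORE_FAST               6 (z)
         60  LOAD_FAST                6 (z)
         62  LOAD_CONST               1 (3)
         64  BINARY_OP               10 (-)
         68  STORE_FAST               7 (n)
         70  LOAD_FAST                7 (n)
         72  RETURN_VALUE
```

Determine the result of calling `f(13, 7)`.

LOAD_FAST b → push 7. Stack: [7]
LOAD_CONST → push 3. Stack: [7, 3]
BINARY_OP // → 7 // 3 = 2. Stack: [2]
STORE_FAST p → p=2. Stack: []
LOAD_FAST_LOAD_FAST p,b → push 2,7. Stack: [2, 7]
BINARY_OP - → 2 - 7 = -5. Stack: [-5]
LOAD_CONST → push 10. Stack: [-5, 10]
LOAD_FAST p → push 2. Stack: [-5, 10, 2]
BINARY_OP * → 10 * 2 = 20. Stack: [-5, 20]
BINARY_OP - → -5 - 20 = -25. Stack: [-25]
STORE_FAST y → y=-25. Stack: []
LOAD_CONST → push 11. Stack: [11]
LOAD_FAST a → push 13. Stack: [11, 13]
BINARY_OP * → 11 * 13 = 143. Stack: [143]
STORE_FAST w → w=143. Stack: []
LOAD_CONST → push 4. Stack: [4]
LOAD_FAST y → push -25. Stack: [4, -25]
BINARY_OP * → 4 * -25 = -100. Stack: [-100]
STORE_FAST q → q=-100. Stack: []
LOAD_FAST_LOAD_FAST p,q → push 2,-100. Stack: [2, -100]
BINARY_OP - → 2 - -100 = 102. Stack: [102]
STORE_FAST z → z=102. Stack: []
LOAD_FAST z → push 102. Stack: [102]
LOAD_CONST → push 3. Stack: [102, 3]
BINARY_OP - → 102 - 3 = 99. Stack: [99]
STORE_FAST n → n=99. Stack: []
LOAD_FAST n → push 99. Stack: [99]
RETURN_VALUE → return 99.

99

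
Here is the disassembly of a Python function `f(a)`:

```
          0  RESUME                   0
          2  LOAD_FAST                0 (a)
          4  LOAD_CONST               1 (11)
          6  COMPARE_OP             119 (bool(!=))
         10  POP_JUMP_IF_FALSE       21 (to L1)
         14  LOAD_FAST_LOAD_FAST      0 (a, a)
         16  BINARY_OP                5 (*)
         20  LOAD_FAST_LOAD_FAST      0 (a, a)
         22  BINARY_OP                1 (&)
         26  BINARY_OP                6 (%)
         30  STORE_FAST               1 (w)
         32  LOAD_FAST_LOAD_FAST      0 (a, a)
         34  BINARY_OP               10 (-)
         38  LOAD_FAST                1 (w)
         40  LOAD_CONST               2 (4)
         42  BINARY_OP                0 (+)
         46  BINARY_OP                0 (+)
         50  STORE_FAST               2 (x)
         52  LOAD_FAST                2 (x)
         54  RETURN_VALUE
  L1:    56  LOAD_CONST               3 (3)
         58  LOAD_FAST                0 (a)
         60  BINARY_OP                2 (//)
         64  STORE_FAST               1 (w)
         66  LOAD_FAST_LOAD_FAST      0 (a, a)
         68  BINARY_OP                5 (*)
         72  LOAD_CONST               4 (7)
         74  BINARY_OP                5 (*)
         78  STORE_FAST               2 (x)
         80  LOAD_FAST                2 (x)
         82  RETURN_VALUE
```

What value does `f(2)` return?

LOAD_FAST a → push 2. Stack: [2]
LOAD_CONST → push 11. Stack: [2, 11]
COMPARE_OP bool(!=) → 2 vs 11 = True. Stack: [True]
POP_JUMP_IF_FALSE → pop True; no jump. Stack: []
LOAD_FAST_LOAD_FAST a,a → push 2,2. Stack: [2, 2]
BINARY_OP * → 2 * 2 = 4. Stack: [4]
LOAD_FAST_LOAD_FAST a,a → push 2,2. Stack: [4, 2, 2]
BINARY_OP & → 2 & 2 = 2. Stack: [4, 2]
BINARY_OP % → 4 % 2 = 0. Stack: [0]
STORE_FAST w → w=0. Stack: []
LOAD_FAST_LOAD_FAST a,a → push 2,2. Stack: [2, 2]
BINARY_OP - → 2 - 2 = 0. Stack: [0]
LOAD_FAST w → push 0. Stack: [0, 0]
LOAD_CONST → push 4. Stack: [0, 0, 4]
BINARY_OP + → 0 + 4 = 4. Stack: [0, 4]
BINARY_OP + → 0 + 4 = 4. Stack: [4]
STORE_FAST x → x=4. Stack: []
LOAD_FAST x → push 4. Stack: [4]
RETURN_VALUE → return 4.

4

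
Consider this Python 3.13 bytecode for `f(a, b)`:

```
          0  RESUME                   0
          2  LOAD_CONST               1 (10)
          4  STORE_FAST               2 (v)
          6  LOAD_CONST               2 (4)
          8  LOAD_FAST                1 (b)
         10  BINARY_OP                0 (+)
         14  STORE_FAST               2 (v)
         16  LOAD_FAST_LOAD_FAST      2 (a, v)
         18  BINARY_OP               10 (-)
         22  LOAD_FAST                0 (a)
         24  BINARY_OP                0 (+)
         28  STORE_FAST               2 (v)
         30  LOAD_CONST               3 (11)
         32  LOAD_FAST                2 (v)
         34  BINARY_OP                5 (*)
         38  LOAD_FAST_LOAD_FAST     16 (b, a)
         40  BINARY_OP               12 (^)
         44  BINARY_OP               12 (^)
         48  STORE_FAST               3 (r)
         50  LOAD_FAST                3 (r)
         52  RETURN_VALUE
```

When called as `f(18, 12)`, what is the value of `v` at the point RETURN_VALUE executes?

LOAD_CONST → push 10. Stack: [10]
STORE_FAST v → v=10. Stack: []
LOAD_CONST → push 4. Stack: [4]
LOAD_FAST b → push 12. Stack: [4, 12]
BINARY_OP + → 4 + 12 = 16. Stack: [16]
STORE_FAST v → v=16. Stack: []
LOAD_FAST_LOAD_FAST a,v → push 18,16. Stack: [18, 16]
BINARY_OP - → 18 - 16 = 2. Stack: [2]
LOAD_FAST a → push 18. Stack: [2, 18]
BINARY_OP + → 2 + 18 = 20. Stack: [20]
STORE_FAST v → v=20. Stack: []
LOAD_CONST → push 11. Stack: [11]
LOAD_FAST v → push 20. Stack: [11, 20]
BINARY_OP * → 11 * 20 = 220. Stack: [220]
LOAD_FAST_LOAD_FAST b,a → push 12,18. Stack: [220, 12, 18]
BINARY_OP ^ → 12 ^ 18 = 30. Stack: [220, 30]
BINARY_OP ^ → 220 ^ 30 = 194. Stack: [194]
STORE_FAST r → r=194. Stack: []
LOAD_FAST r → push 194. Stack: [194]
RETURN_VALUE → return 194.

20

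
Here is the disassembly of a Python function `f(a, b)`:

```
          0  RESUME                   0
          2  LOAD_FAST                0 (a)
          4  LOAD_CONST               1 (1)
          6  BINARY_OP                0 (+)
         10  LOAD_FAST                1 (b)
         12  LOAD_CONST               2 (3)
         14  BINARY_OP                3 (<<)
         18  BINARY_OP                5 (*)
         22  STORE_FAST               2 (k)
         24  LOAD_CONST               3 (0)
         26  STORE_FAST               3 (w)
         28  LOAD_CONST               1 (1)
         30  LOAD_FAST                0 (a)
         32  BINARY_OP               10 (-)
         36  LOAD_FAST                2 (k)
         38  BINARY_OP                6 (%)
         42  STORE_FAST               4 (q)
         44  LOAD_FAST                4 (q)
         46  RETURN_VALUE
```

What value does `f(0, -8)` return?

LOAD_FAST a → push 0. Stack: [0]
LOAD_CONST → push 1. Stack: [0, 1]
BINARY_OP + → 0 + 1 = 1. Stack: [1]
LOAD_FAST b → push -8. Stack: [1, -8]
LOAD_CONST → push 3. Stack: [1, -8, 3]
BINARY_OP << → -8 << 3 = -64. Stack: [1, -64]
BINARY_OP * → 1 * -64 = -64. Stack: [-64]
STORE_FAST k → k=-64. Stack: []
LOAD_CONST → push 0. Stack: [0]
STORE_FAST w → w=0. Stack: []
LOAD_CONST → push 1. Stack: [1]
LOAD_FAST a → push 0. Stack: [1, 0]
BINARY_OP - → 1 - 0 = 1. Stack: [1]
LOAD_FAST k → push -64. Stack: [1, -64]
BINARY_OP % → 1 % -64 = -63. Stack: [-63]
STORE_FAST q → q=-63. Stack: []
LOAD_FAST q → push -63. Stack: [-63]
RETURN_VALUE → return -63.

-63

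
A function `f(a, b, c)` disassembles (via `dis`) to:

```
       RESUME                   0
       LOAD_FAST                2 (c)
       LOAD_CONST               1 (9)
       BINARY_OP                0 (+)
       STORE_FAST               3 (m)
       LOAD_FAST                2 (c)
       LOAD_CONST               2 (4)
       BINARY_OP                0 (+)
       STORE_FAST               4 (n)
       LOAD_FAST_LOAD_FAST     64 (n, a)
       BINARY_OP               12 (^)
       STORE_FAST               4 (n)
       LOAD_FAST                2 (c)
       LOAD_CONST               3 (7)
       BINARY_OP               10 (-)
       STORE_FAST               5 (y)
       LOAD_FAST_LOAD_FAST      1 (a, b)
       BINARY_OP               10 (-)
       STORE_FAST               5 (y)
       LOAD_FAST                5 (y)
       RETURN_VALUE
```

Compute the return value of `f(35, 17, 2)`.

LOAD_FAST c → push 2. Stack: [2]
LOAD_CONST → push 9. Stack: [2, 9]
BINARY_OP + → 2 + 9 = 11. Stack: [11]
STORE_FAST m → m=11. Stack: []
LOAD_FAST c → push 2. Stack: [2]
LOAD_CONST → push 4. Stack: [2, 4]
BINARY_OP + → 2 + 4 = 6. Stack: [6]
STORE_FAST n → n=6. Stack: []
LOAD_FAST_LOAD_FAST n,a → push 6,35. Stack: [6, 35]
BINARY_OP ^ → 6 ^ 35 = 37. Stack: [37]
STORE_FAST n → n=37. Stack: []
LOAD_FAST c → push 2. Stack: [2]
LOAD_CONST → push 7. Stack: [2, 7]
BINARY_OP - → 2 - 7 = -5. Stack: [-5]
STORE_FAST y → y=-5. Stack: []
LOAD_FAST_LOAD_FAST a,b → push 35,17. Stack: [35, 17]
BINARY_OP - → 35 - 17 = 18. Stack: [18]
STORE_FAST y → y=18. Stack: []
LOAD_FAST y → push 18. Stack: [18]
RETURN_VALUE → return 18.

18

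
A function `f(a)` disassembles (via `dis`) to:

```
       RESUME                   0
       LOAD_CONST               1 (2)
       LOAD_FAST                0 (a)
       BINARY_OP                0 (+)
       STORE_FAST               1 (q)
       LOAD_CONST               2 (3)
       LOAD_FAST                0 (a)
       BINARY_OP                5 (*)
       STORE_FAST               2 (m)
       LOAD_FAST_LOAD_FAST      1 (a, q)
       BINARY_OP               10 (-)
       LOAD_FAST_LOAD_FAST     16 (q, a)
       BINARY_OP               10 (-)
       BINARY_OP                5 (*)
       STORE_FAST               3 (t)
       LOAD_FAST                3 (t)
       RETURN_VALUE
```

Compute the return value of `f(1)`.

-4

LOAD_CONST → push 2. Stack: [2]
LOAD_FAST a → push 1. Stack: [2, 1]
BINARY_OP + → 2 + 1 = 3. Stack: [3]
STORE_FAST q → q=3. Stack: []
LOAD_CONST → push 3. Stack: [3]
LOAD_FAST a → push 1. Stack: [3, 1]
BINARY_OP * → 3 * 1 = 3. Stack: [3]
STORE_FAST m → m=3. Stack: []
LOAD_FAST_LOAD_FAST a,q → push 1,3. Stack: [1, 3]
BINARY_OP - → 1 - 3 = -2. Stack: [-2]
LOAD_FAST_LOAD_FAST q,a → push 3,1. Stack: [-2, 3, 1]
BINARY_OP - → 3 - 1 = 2. Stack: [-2, 2]
BINARY_OP * → -2 * 2 = -4. Stack: [-4]
STORE_FAST t → t=-4. Stack: []
LOAD_FAST t → push -4. Stack: [-4]
RETURN_VALUE → return -4.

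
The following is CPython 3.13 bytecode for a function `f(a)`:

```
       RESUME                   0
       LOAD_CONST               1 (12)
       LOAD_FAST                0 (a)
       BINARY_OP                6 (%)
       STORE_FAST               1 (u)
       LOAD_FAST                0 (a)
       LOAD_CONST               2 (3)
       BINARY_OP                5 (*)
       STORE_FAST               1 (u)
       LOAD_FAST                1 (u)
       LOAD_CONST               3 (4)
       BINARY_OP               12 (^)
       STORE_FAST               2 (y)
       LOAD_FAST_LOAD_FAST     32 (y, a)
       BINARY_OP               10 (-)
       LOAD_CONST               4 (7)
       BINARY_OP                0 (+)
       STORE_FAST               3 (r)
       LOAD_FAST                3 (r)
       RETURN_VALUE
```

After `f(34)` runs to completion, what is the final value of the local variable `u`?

LOAD_CONST → push 12. Stack: [12]
LOAD_FAST a → push 34. Stack: [12, 34]
BINARY_OP % → 12 % 34 = 12. Stack: [12]
STORE_FAST u → u=12. Stack: []
LOAD_FAST a → push 34. Stack: [34]
LOAD_CONST → push 3. Stack: [34, 3]
BINARY_OP * → 34 * 3 = 102. Stack: [102]
STORE_FAST u → u=102. Stack: []
LOAD_FAST u → push 102. Stack: [102]
LOAD_CONST → push 4. Stack: [102, 4]
BINARY_OP ^ → 102 ^ 4 = 98. Stack: [98]
STORE_FAST y → y=98. Stack: []
LOAD_FAST_LOAD_FAST y,a → push 98,34. Stack: [98, 34]
BINARY_OP - → 98 - 34 = 64. Stack: [64]
LOAD_CONST → push 7. Stack: [64, 7]
BINARY_OP + → 64 + 7 = 71. Stack: [71]
STORE_FAST r → r=71. Stack: []
LOAD_FAST r → push 71. Stack: [71]
RETURN_VALUE → return 71.

102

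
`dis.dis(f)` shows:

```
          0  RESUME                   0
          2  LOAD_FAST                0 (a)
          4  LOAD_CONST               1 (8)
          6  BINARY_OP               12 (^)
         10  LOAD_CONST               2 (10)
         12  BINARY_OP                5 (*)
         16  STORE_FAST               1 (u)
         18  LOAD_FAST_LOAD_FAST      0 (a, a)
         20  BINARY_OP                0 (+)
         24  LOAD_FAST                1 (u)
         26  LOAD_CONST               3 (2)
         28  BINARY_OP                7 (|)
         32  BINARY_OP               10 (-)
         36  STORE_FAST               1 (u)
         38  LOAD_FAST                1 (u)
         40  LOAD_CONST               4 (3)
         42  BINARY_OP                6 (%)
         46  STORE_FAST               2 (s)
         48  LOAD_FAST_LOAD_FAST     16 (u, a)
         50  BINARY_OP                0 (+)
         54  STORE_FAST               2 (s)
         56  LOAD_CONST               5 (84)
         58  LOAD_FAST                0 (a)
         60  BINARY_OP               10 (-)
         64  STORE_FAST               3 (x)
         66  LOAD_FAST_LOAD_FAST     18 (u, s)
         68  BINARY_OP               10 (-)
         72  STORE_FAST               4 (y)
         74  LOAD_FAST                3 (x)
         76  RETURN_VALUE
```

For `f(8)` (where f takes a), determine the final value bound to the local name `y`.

LOAD_FAST a → push 8. Stack: [8]
LOAD_CONST → push 8. Stack: [8, 8]
BINARY_OP ^ → 8 ^ 8 = 0. Stack: [0]
LOAD_CONST → push 10. Stack: [0, 10]
BINARY_OP * → 0 * 10 = 0. Stack: [0]
STORE_FAST u → u=0. Stack: []
LOAD_FAST_LOAD_FAST a,a → push 8,8. Stack: [8, 8]
BINARY_OP + → 8 + 8 = 16. Stack: [16]
LOAD_FAST u → push 0. Stack: [16, 0]
LOAD_CONST → push 2. Stack: [16, 0, 2]
BINARY_OP | → 0 | 2 = 2. Stack: [16, 2]
BINARY_OP - → 16 - 2 = 14. Stack: [14]
STORE_FAST u → u=14. Stack: []
LOAD_FAST u → push 14. Stack: [14]
LOAD_CONST → push 3. Stack: [14, 3]
BINARY_OP % → 14 % 3 = 2. Stack: [2]
STORE_FAST s → s=2. Stack: []
LOAD_FAST_LOAD_FAST u,a → push 14,8. Stack: [14, 8]
BINARY_OP + → 14 + 8 = 22. Stack: [22]
STORE_FAST s → s=22. Stack: []
LOAD_CONST → push 84. Stack: [84]
LOAD_FAST a → push 8. Stack: [84, 8]
BINARY_OP - → 84 - 8 = 76. Stack: [76]
STORE_FAST x → x=76. Stack: []
LOAD_FAST_LOAD_FAST u,s → push 14,22. Stack: [14, 22]
BINARY_OP - → 14 - 22 = -8. Stack: [-8]
STORE_FAST y → y=-8. Stack: []
LOAD_FAST x → push 76. Stack: [76]
RETURN_VALUE → return 76.

-8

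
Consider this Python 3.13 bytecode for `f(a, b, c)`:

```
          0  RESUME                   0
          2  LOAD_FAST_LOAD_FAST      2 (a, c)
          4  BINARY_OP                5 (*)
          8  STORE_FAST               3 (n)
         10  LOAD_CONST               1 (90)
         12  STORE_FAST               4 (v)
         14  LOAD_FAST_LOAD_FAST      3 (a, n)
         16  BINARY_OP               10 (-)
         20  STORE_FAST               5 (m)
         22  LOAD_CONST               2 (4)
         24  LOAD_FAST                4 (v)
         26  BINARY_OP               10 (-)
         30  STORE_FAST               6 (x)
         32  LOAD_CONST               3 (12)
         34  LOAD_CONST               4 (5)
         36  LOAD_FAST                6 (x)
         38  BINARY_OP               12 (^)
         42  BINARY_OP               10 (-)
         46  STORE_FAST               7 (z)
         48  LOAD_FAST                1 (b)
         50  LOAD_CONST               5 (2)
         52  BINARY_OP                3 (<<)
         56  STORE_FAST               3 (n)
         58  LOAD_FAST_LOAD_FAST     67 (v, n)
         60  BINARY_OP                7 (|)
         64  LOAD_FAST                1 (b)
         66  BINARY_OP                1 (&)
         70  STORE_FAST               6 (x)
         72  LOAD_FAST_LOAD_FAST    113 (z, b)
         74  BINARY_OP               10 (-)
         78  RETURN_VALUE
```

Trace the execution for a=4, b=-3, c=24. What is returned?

96

LOAD_FAST_LOAD_FAST a,c → push 4,24. Stack: [4, 24]
BINARY_OP * → 4 * 24 = 96. Stack: [96]
STORE_FAST n → n=96. Stack: []
LOAD_CONST → push 90. Stack: [90]
STORE_FAST v → v=90. Stack: []
LOAD_FAST_LOAD_FAST a,n → push 4,96. Stack: [4, 96]
BINARY_OP - → 4 - 96 = -92. Stack: [-92]
STORE_FAST m → m=-92. Stack: []
LOAD_CONST → push 4. Stack: [4]
LOAD_FAST v → push 90. Stack: [4, 90]
BINARY_OP - → 4 - 90 = -86. Stack: [-86]
STORE_FAST x → x=-86. Stack: []
LOAD_CONST → push 12. Stack: [12]
LOAD_CONST → push 5. Stack: [12, 5]
LOAD_FAST x → push -86. Stack: [12, 5, -86]
BINARY_OP ^ → 5 ^ -86 = -81. Stack: [12, -81]
BINARY_OP - → 12 - -81 = 93. Stack: [93]
STORE_FAST z → z=93. Stack: []
LOAD_FAST b → push -3. Stack: [-3]
LOAD_CONST → push 2. Stack: [-3, 2]
BINARY_OP << → -3 << 2 = -12. Stack: [-12]
STORE_FAST n → n=-12. Stack: []
LOAD_FAST_LOAD_FAST v,n → push 90,-12. Stack: [90, -12]
BINARY_OP | → 90 | -12 = -2. Stack: [-2]
LOAD_FAST b → push -3. Stack: [-2, -3]
BINARY_OP & → -2 & -3 = -4. Stack: [-4]
STORE_FAST x → x=-4. Stack: []
LOAD_FAST_LOAD_FAST z,b → push 93,-3. Stack: [93, -3]
BINARY_OP - → 93 - -3 = 96. Stack: [96]
RETURN_VALUE → return 96.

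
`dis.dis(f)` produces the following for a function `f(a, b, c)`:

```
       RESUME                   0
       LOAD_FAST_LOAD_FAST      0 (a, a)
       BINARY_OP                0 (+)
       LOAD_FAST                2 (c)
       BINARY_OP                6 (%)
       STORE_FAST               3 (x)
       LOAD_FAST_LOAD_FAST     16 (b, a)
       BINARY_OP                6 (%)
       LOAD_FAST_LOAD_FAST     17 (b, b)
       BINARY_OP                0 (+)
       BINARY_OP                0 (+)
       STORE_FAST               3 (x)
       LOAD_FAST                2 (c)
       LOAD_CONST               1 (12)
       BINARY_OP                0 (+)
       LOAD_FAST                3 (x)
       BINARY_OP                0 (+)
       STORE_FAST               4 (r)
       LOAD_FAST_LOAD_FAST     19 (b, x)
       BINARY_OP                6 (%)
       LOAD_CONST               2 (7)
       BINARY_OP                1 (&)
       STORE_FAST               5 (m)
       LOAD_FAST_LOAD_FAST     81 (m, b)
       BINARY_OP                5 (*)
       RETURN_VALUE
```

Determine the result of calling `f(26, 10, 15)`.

LOAD_FAST_LOAD_FAST a,a → push 26,26. Stack: [26, 26]
BINARY_OP + → 26 + 26 = 52. Stack: [52]
LOAD_FAST c → push 15. Stack: [52, 15]
BINARY_OP % → 52 % 15 = 7. Stack: [7]
STORE_FAST x → x=7. Stack: []
LOAD_FAST_LOAD_FAST b,a → push 10,26. Stack: [10, 26]
BINARY_OP % → 10 % 26 = 10. Stack: [10]
LOAD_FAST_LOAD_FAST b,b → push 10,10. Stack: [10, 10, 10]
BINARY_OP + → 10 + 10 = 20. Stack: [10, 20]
BINARY_OP + → 10 + 20 = 30. Stack: [30]
STORE_FAST x → x=30. Stack: []
LOAD_FAST c → push 15. Stack: [15]
LOAD_CONST → push 12. Stack: [15, 12]
BINARY_OP + → 15 + 12 = 27. Stack: [27]
LOAD_FAST x → push 30. Stack: [27, 30]
BINARY_OP + → 27 + 30 = 57. Stack: [57]
STORE_FAST r → r=57. Stack: []
LOAD_FAST_LOAD_FAST b,x → push 10,30. Stack: [10, 30]
BINARY_OP % → 10 % 30 = 10. Stack: [10]
LOAD_CONST → push 7. Stack: [10, 7]
BINARY_OP & → 10 & 7 = 2. Stack: [2]
STORE_FAST m → m=2. Stack: []
LOAD_FAST_LOAD_FAST m,b → push 2,10. Stack: [2, 10]
BINARY_OP * → 2 * 10 = 20. Stack: [20]
RETURN_VALUE → return 20.

20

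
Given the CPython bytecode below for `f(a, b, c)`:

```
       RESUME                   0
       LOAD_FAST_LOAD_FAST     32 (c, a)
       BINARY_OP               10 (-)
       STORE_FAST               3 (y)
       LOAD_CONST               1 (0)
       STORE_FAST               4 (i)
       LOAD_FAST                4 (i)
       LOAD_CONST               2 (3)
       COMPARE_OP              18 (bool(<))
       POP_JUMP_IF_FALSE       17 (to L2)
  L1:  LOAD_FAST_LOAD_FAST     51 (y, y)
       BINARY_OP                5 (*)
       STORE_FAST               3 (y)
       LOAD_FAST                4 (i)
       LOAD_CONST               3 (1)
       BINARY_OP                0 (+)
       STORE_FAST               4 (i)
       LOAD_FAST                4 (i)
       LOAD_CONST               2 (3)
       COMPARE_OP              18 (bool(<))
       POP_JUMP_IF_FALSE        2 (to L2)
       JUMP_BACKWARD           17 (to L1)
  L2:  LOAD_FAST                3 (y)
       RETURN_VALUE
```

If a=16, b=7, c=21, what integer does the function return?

LOAD_FAST_LOAD_FAST c,a → push 21,16. Stack: [21, 16]
BINARY_OP - → 21 - 16 = 5. Stack: [5]
STORE_FAST y → y=5. Stack: []
LOAD_CONST → push 0. Stack: [0]
STORE_FAST i → i=0. Stack: []
LOAD_FAST i → push 0. Stack: [0]
LOAD_CONST → push 3. Stack: [0, 3]
COMPARE_OP bool(<) → 0 vs 3 = True. Stack: [True]
POP_JUMP_IF_FALSE → pop True; no jump. Stack: []
LOAD_FAST_LOAD_FAST y,y → push 5,5. Stack: [5, 5]
BINARY_OP * → 5 * 5 = 25. Stack: [25]
STORE_FAST y → y=25. Stack: []
LOAD_FAST i → push 0. Stack: [0]
LOAD_CONST → push 1. Stack: [0, 1]
BINARY_OP + → 0 + 1 = 1. Stack: [1]
STORE_FAST i → i=1. Stack: []
LOAD_FAST i → push 1. Stack: [1]
LOAD_CONST → push 3. Stack: [1, 3]
COMPARE_OP bool(<) → 1 vs 3 = True. Stack: [True]
POP_JUMP_IF_FALSE → pop True; no jump. Stack: []
LOAD_FAST_LOAD_FAST y,y → push 25,25. Stack: [25, 25]
BINARY_OP * → 25 * 25 = 625. Stack: [625]
STORE_FAST y → y=625. Stack: []
LOAD_FAST i → push 1. Stack: [1]
LOAD_CONST → push 1. Stack: [1, 1]
BINARY_OP + → 1 + 1 = 2. Stack: [2]
STORE_FAST i → i=2. Stack: []
LOAD_FAST i → push 2. Stack: [2]
LOAD_CONST → push 3. Stack: [2, 3]
COMPARE_OP bool(<) → 2 vs 3 = True. Stack: [True]
POP_JUMP_IF_FALSE → pop True; no jump. Stack: []
LOAD_FAST_LOAD_FAST y,y → push 625,625. Stack: [625, 625]
BINARY_OP * → 625 * 625 = 390625. Stack: [390625]
STORE_FAST y → y=390625. Stack: []
LOAD_FAST i → push 2. Stack: [2]
LOAD_CONST → push 1. Stack: [2, 1]
BINARY_OP + → 2 + 1 = 3. Stack: [3]
STORE_FAST i → i=3. Stack: []
LOAD_FAST i → push 3. Stack: [3]
LOAD_CONST → push 3. Stack: [3, 3]
COMPARE_OP bool(<) → 3 vs 3 = False. Stack: [False]
POP_JUMP_IF_FALSE → pop False; jump. Stack: []
LOAD_FAST y → push 390625. Stack: [390625]
RETURN_VALUE → return 390625.

390625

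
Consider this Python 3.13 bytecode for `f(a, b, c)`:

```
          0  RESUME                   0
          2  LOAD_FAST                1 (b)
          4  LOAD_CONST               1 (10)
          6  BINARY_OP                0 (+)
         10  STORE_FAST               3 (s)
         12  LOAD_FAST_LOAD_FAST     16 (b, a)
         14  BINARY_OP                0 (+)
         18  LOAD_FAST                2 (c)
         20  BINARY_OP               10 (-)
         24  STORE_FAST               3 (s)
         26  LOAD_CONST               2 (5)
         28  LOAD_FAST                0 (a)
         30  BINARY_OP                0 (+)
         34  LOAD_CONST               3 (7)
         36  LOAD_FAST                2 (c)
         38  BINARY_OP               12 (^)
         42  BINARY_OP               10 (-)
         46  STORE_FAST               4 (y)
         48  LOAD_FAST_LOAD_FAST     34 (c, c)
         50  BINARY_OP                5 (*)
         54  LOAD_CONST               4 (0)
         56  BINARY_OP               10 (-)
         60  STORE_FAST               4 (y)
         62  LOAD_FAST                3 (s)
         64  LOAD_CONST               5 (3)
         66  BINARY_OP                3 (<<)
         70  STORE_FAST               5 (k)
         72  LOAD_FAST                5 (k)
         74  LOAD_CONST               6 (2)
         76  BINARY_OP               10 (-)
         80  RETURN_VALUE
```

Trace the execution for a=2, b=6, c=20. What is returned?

-98

LOAD_FAST b → push 6. Stack: [6]
LOAD_CONST → push 10. Stack: [6, 10]
BINARY_OP + → 6 + 10 = 16. Stack: [16]
STORE_FAST s → s=16. Stack: []
LOAD_FAST_LOAD_FAST b,a → push 6,2. Stack: [6, 2]
BINARY_OP + → 6 + 2 = 8. Stack: [8]
LOAD_FAST c → push 20. Stack: [8, 20]
BINARY_OP - → 8 - 20 = -12. Stack: [-12]
STORE_FAST s → s=-12. Stack: []
LOAD_CONST → push 5. Stack: [5]
LOAD_FAST a → push 2. Stack: [5, 2]
BINARY_OP + → 5 + 2 = 7. Stack: [7]
LOAD_CONST → push 7. Stack: [7, 7]
LOAD_FAST c → push 20. Stack: [7, 7, 20]
BINARY_OP ^ → 7 ^ 20 = 19. Stack: [7, 19]
BINARY_OP - → 7 - 19 = -12. Stack: [-12]
STORE_FAST y → y=-12. Stack: []
LOAD_FAST_LOAD_FAST c,c → push 20,20. Stack: [20, 20]
BINARY_OP * → 20 * 20 = 400. Stack: [400]
LOAD_CONST → push 0. Stack: [400, 0]
BINARY_OP - → 400 - 0 = 400. Stack: [400]
STORE_FAST y → y=400. Stack: []
LOAD_FAST s → push -12. Stack: [-12]
LOAD_CONST → push 3. Stack: [-12, 3]
BINARY_OP << → -12 << 3 = -96. Stack: [-96]
STORE_FAST k → k=-96. Stack: []
LOAD_FAST k → push -96. Stack: [-96]
LOAD_CONST → push 2. Stack: [-96, 2]
BINARY_OP - → -96 - 2 = -98. Stack: [-98]
RETURN_VALUE → return -98.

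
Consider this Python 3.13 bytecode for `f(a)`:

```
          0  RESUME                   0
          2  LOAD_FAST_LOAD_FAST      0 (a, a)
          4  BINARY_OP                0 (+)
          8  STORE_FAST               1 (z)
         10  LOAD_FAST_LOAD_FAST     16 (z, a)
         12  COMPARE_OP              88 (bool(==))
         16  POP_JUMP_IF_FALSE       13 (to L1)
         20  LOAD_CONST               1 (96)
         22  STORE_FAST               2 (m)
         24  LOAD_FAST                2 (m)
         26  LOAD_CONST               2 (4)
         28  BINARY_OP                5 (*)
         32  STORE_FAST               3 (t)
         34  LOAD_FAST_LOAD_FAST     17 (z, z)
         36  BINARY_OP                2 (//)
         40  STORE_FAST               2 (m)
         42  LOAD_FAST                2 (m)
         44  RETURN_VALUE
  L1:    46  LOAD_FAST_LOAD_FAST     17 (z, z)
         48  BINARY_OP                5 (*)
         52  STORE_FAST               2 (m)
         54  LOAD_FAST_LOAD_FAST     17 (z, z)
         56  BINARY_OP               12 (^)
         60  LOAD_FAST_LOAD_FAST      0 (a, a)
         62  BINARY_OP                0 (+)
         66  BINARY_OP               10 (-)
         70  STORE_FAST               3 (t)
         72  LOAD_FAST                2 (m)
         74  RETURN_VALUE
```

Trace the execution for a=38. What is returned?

5776

LOAD_FAST_LOAD_FAST a,a → push 38,38. Stack: [38, 38]
BINARY_OP + → 38 + 38 = 76. Stack: [76]
STORE_FAST z → z=76. Stack: []
LOAD_FAST_LOAD_FAST z,a → push 76,38. Stack: [76, 38]
COMPARE_OP bool(==) → 76 vs 38 = False. Stack: [False]
POP_JUMP_IF_FALSE → pop False; jump. Stack: []
LOAD_FAST_LOAD_FAST z,z → push 76,76. Stack: [76, 76]
BINARY_OP * → 76 * 76 = 5776. Stack: [5776]
STORE_FAST m → m=5776. Stack: []
LOAD_FAST_LOAD_FAST z,z → push 76,76. Stack: [76, 76]
BINARY_OP ^ → 76 ^ 76 = 0. Stack: [0]
LOAD_FAST_LOAD_FAST a,a → push 38,38. Stack: [0, 38, 38]
BINARY_OP + → 38 + 38 = 76. Stack: [0, 76]
BINARY_OP - → 0 - 76 = -76. Stack: [-76]
STORE_FAST t → t=-76. Stack: []
LOAD_FAST m → push 5776. Stack: [5776]
RETURN_VALUE → return 5776.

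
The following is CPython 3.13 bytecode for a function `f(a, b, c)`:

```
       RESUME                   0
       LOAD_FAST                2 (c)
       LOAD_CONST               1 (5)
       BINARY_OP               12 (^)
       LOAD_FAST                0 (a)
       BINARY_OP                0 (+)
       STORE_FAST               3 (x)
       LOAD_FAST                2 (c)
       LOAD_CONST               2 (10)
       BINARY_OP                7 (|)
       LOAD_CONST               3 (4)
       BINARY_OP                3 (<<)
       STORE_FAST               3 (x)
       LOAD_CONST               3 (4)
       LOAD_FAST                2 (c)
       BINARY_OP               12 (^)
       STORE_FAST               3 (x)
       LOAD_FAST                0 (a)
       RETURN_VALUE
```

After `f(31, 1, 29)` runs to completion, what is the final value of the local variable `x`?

LOAD_FAST c → push 29. Stack: [29]
LOAD_CONST → push 5. Stack: [29, 5]
BINARY_OP ^ → 29 ^ 5 = 24. Stack: [24]
LOAD_FAST a → push 31. Stack: [24, 31]
BINARY_OP + → 24 + 31 = 55. Stack: [55]
STORE_FAST x → x=55. Stack: []
LOAD_FAST c → push 29. Stack: [29]
LOAD_CONST → push 10. Stack: [29, 10]
BINARY_OP | → 29 | 10 = 31. Stack: [31]
LOAD_CONST → push 4. Stack: [31, 4]
BINARY_OP << → 31 << 4 = 496. Stack: [496]
STORE_FAST x → x=496. Stack: []
LOAD_CONST → push 4. Stack: [4]
LOAD_FAST c → push 29. Stack: [4, 29]
BINARY_OP ^ → 4 ^ 29 = 25. Stack: [25]
STORE_FAST x → x=25. Stack: []
LOAD_FAST a → push 31. Stack: [31]
RETURN_VALUE → return 31.

25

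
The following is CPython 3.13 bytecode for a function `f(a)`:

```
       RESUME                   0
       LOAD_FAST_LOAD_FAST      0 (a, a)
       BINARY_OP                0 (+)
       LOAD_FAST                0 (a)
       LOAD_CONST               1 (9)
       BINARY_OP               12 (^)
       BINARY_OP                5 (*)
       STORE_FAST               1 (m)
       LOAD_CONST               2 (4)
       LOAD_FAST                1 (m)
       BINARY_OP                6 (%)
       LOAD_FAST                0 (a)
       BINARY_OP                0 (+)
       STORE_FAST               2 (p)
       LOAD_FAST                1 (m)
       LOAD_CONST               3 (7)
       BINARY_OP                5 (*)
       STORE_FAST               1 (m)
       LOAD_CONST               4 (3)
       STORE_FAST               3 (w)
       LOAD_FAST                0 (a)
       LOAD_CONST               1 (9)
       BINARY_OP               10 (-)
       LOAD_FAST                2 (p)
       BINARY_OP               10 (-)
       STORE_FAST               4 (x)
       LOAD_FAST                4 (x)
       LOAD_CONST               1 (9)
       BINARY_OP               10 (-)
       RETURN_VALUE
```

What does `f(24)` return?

-22

LOAD_FAST_LOAD_FAST a,a → push 24,24. Stack: [24, 24]
BINARY_OP + → 24 + 24 = 48. Stack: [48]
LOAD_FAST a → push 24. Stack: [48, 24]
LOAD_CONST → push 9. Stack: [48, 24, 9]
BINARY_OP ^ → 24 ^ 9 = 17. Stack: [48, 17]
BINARY_OP * → 48 * 17 = 816. Stack: [816]
STORE_FAST m → m=816. Stack: []
LOAD_CONST → push 4. Stack: [4]
LOAD_FAST m → push 816. Stack: [4, 816]
BINARY_OP % → 4 % 816 = 4. Stack: [4]
LOAD_FAST a → push 24. Stack: [4, 24]
BINARY_OP + → 4 + 24 = 28. Stack: [28]
STORE_FAST p → p=28. Stack: []
LOAD_FAST m → push 816. Stack: [816]
LOAD_CONST → push 7. Stack: [816, 7]
BINARY_OP * → 816 * 7 = 5712. Stack: [5712]
STORE_FAST m → m=5712. Stack: []
LOAD_CONST → push 3. Stack: [3]
STORE_FAST w → w=3. Stack: []
LOAD_FAST a → push 24. Stack: [24]
LOAD_CONST → push 9. Stack: [24, 9]
BINARY_OP - → 24 - 9 = 15. Stack: [15]
LOAD_FAST p → push 28. Stack: [15, 28]
BINARY_OP - → 15 - 28 = -13. Stack: [-13]
STORE_FAST x → x=-13. Stack: []
LOAD_FAST x → push -13. Stack: [-13]
LOAD_CONST → push 9. Stack: [-13, 9]
BINARY_OP - → -13 - 9 = -22. Stack: [-22]
RETURN_VALUE → return -22.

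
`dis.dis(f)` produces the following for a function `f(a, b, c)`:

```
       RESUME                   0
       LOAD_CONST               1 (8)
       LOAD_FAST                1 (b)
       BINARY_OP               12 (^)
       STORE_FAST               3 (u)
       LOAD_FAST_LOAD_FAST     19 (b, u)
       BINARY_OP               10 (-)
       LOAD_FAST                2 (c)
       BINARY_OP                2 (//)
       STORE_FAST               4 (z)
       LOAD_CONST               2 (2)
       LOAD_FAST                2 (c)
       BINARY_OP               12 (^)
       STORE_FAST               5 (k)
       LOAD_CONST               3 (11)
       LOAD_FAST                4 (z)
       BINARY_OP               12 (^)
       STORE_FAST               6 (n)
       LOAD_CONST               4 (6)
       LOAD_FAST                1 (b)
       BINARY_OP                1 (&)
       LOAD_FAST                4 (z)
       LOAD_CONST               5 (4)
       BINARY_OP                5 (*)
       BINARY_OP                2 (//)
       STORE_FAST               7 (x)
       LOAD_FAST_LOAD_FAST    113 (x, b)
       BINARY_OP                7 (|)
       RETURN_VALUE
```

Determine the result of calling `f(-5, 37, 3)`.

-1

LOAD_CONST → push 8. Stack: [8]
LOAD_FAST b → push 37. Stack: [8, 37]
BINARY_OP ^ → 8 ^ 37 = 45. Stack: [45]
STORE_FAST u → u=45. Stack: []
LOAD_FAST_LOAD_FAST b,u → push 37,45. Stack: [37, 45]
BINARY_OP - → 37 - 45 = -8. Stack: [-8]
LOAD_FAST c → push 3. Stack: [-8, 3]
BINARY_OP // → -8 // 3 = -3. Stack: [-3]
STORE_FAST z → z=-3. Stack: []
LOAD_CONST → push 2. Stack: [2]
LOAD_FAST c → push 3. Stack: [2, 3]
BINARY_OP ^ → 2 ^ 3 = 1. Stack: [1]
STORE_FAST k → k=1. Stack: []
LOAD_CONST → push 11. Stack: [11]
LOAD_FAST z → push -3. Stack: [11, -3]
BINARY_OP ^ → 11 ^ -3 = -10. Stack: [-10]
STORE_FAST n → n=-10. Stack: []
LOAD_CONST → push 6. Stack: [6]
LOAD_FAST b → push 37. Stack: [6, 37]
BINARY_OP & → 6 & 37 = 4. Stack: [4]
LOAD_FAST z → push -3. Stack: [4, -3]
LOAD_CONST → push 4. Stack: [4, -3, 4]
BINARY_OP * → -3 * 4 = -12. Stack: [4, -12]
BINARY_OP // → 4 // -12 = -1. Stack: [-1]
STORE_FAST x → x=-1. Stack: []
LOAD_FAST_LOAD_FAST x,b → push -1,37. Stack: [-1, 37]
BINARY_OP | → -1 | 37 = -1. Stack: [-1]
RETURN_VALUE → return -1.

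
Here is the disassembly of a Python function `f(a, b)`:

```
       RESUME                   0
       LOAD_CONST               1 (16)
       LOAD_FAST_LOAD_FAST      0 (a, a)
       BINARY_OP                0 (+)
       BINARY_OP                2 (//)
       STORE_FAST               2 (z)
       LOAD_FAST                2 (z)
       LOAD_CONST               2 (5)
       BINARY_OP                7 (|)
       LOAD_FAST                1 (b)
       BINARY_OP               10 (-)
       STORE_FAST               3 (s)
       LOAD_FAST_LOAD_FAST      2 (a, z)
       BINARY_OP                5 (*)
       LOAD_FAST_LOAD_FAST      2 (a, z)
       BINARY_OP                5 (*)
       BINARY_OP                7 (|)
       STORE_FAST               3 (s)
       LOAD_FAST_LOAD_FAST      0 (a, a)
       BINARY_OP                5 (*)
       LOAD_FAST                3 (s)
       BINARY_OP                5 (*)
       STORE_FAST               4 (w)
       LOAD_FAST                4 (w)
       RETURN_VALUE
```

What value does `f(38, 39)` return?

LOAD_CONST → push 16. Stack: [16]
LOAD_FAST_LOAD_FAST a,a → push 38,38. Stack: [16, 38, 38]
BINARY_OP + → 38 + 38 = 76. Stack: [16, 76]
BINARY_OP // → 16 // 76 = 0. Stack: [0]
STORE_FAST z → z=0. Stack: []
LOAD_FAST z → push 0. Stack: [0]
LOAD_CONST → push 5. Stack: [0, 5]
BINARY_OP | → 0 | 5 = 5. Stack: [5]
LOAD_FAST b → push 39. Stack: [5, 39]
BINARY_OP - → 5 - 39 = -34. Stack: [-34]
STORE_FAST s → s=-34. Stack: []
LOAD_FAST_LOAD_FAST a,z → push 38,0. Stack: [38, 0]
BINARY_OP * → 38 * 0 = 0. Stack: [0]
LOAD_FAST_LOAD_FAST a,z → push 38,0. Stack: [0, 38, 0]
BINARY_OP * → 38 * 0 = 0. Stack: [0, 0]
BINARY_OP | → 0 | 0 = 0. Stack: [0]
STORE_FAST s → s=0. Stack: []
LOAD_FAST_LOAD_FAST a,a → push 38,38. Stack: [38, 38]
BINARY_OP * → 38 * 38 = 1444. Stack: [1444]
LOAD_FAST s → push 0. Stack: [1444, 0]
BINARY_OP * → 1444 * 0 = 0. Stack: [0]
STORE_FAST w → w=0. Stack: []
LOAD_FAST w → push 0. Stack: [0]
RETURN_VALUE → return 0.

0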